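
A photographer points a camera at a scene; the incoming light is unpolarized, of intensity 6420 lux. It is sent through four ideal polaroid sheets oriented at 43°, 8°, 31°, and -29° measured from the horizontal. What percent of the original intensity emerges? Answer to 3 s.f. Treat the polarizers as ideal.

Unpolarized light through the first polarizer → I₁ = 6420 lux/2 = 3210 lux, polarized at 43°.
I₂ = I₁ · cos²(35°) = 3210 · 0.671 = 2154 lux.
I₃ = I₂ · cos²(23°) = 2154 · 0.8473 = 1825 lux.
I₄ = I₃ · cos²(60°) = 1825 · 0.25 = 456.3 lux.
That is 7.107% of the incident intensity.

≈ 7.11%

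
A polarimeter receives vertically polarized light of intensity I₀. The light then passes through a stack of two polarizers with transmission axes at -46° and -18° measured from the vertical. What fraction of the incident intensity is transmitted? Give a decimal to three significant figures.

≈ 0.376 I₀

I₁ = I₀ cos²(-46° − 0°) = I₀ cos²(46°) = 0.4826 I₀.
I₂ = I₁ cos²(-18° + 46°) = 0.4826 I₀ · cos²(28°) = 0.3762 I₀.
Transmitted fraction = 0.3762.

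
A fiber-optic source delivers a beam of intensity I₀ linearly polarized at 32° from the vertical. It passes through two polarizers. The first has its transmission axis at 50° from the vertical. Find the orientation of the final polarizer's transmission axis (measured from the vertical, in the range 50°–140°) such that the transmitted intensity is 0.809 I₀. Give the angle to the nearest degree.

θ ≈ 69°

By Malus's law, I₁ = I₀ cos²(50° − 32°) = I₀ cos²(18°) = 0.9045 I₀.
Need I₂/I₀ = 0.809, so cos²(θ − 50°) = 0.809 / 0.9045 = 0.8944.
θ − 50° = arccos(√0.8944) = 19.0°, giving θ ≈ 50 + 19.0 = 69.0°.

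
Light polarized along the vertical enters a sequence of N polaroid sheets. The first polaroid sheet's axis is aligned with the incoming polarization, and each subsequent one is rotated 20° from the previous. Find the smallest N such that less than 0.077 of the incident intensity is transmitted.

First polarizer is aligned with the polarization: full transmission.
Each further stage multiplies by cos²(20°) = 0.883.
After N polarizers: T = 0.883^(N−1). Require T < 0.077 ⇒ N−1 > ln(0.077)/ln(0.883) = 20.61, so N−1 ≥ 21 and N = 22.
Check: N=22 gives T = 0.07335 < 0.077; N=21 gives T = 0.08307.

N = 22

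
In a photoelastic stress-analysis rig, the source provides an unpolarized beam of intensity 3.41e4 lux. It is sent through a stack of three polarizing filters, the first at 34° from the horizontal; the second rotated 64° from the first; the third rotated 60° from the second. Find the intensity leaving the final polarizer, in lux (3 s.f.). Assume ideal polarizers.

I ≈ 819 lux

Unpolarized light through the first polarizer → I₁ = 3.41e4 lux/2 = 1.705e+04 lux, polarized at 34°.
I₂ = I₁ · cos²(64°) = 1.705e+04 · 0.1922 = 3276 lux.
I₃ = I₂ · cos²(60°) = 3276 · 0.25 = 819.1 lux.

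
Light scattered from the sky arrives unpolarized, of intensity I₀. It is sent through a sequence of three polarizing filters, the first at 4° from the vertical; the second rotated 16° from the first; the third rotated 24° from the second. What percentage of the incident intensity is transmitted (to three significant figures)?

≈ 38.6%

Unpolarized light through the first polarizer → I₁ = ½ I₀, now polarized at 4°.
I₂ = I₁ cos²(16°) = 0.5 · 0.924 I₀ = 0.462 I₀.
I₃ = I₂ cos²(24°) = 0.462 · 0.8346 I₀ = 0.3856 I₀.
That is 38.56% of the incident intensity.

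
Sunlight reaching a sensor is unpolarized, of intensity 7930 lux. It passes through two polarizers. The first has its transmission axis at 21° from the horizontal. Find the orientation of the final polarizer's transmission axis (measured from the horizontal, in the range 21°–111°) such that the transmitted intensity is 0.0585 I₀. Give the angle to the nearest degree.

Unpolarized light through the first polarizer → I₁ = ½ I₀, now polarized at 21°.
Need I₂/I₀ = 0.0585, so cos²(θ − 21°) = 0.0585 / 0.5 = 0.117.
θ − 21° = arccos(√0.117) = 70.0°, giving θ ≈ 21 + 70.0 = 91.0°.

θ ≈ 91°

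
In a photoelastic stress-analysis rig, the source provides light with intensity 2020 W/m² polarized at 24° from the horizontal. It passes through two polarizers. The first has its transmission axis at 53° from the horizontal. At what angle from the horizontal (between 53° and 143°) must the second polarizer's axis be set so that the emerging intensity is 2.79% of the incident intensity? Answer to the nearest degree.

θ ≈ 132°

I₁ = I₀ cos²(53° − 24°) = I₀ cos²(29°) = 0.765 I₀.
Need I₂/I₀ = 0.0279, so cos²(θ − 53°) = 0.0279 / 0.765 = 0.03647.
θ − 53° = arccos(√0.03647) = 79.0°, giving θ ≈ 53 + 79.0 = 132.0°.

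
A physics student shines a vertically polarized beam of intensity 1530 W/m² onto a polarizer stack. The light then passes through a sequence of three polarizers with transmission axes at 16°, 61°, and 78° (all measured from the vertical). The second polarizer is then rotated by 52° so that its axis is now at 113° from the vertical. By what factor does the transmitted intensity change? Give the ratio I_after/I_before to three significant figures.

Before rotation:
By Malus's law, I₁ = I₀ cos²(16° − 0°) = I₀ cos²(16°) = 0.924 I₀.
I₂ = I₁ cos²(61° − 16°) = 0.924 I₀ · cos²(45°) = 0.462 I₀.
I₃ = I₂ cos²(78° − 61°) = 0.462 I₀ · cos²(17°) = 0.4225 I₀.
After rotation:
I₁ = I₀ cos²(16° − 0°) = I₀ cos²(16°) = 0.924 I₀.
Angle between axes 1 and 2: 83°. I₂ = 0.924 I₀ · cos²(83°) = 0.01372 I₀.
I₃ = I₂ cos²(78° − 113°) = 0.01372 I₀ · cos²(35°) = 0.009209 I₀.
Ratio = 0.009209 / 0.4225 = 0.02179.

I_new/I_old ≈ 0.0218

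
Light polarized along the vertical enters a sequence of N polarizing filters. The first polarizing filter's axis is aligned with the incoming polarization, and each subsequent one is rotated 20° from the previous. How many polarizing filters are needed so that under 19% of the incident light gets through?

First polarizer is aligned with the polarization: full transmission.
Each further stage multiplies by cos²(20°) = 0.883.
After N polarizers: T = 0.883^(N−1). Require T < 0.19 ⇒ N−1 > ln(0.19)/ln(0.883) = 13.35, so N−1 ≥ 14 and N = 15.
Check: N=15 gives T = 0.1752 < 0.19; N=14 gives T = 0.1984.

N = 15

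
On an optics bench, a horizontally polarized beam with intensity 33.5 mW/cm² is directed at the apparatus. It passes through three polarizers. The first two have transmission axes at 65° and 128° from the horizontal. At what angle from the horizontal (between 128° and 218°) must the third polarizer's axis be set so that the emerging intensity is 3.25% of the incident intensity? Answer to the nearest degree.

θ ≈ 148°

I₁ = I₀ cos²(65° − 0°) = I₀ cos²(65°) = 0.1786 I₀.
I₂ = I₁ cos²(128° − 65°) = 0.1786 I₀ · cos²(63°) = 0.03681 I₀.
Need I₃/I₀ = 0.0325, so cos²(θ − 128°) = 0.0325 / 0.03681 = 0.8829.
θ − 128° = arccos(√0.8829) = 20.0°, giving θ ≈ 128 + 20.0 = 148.0°.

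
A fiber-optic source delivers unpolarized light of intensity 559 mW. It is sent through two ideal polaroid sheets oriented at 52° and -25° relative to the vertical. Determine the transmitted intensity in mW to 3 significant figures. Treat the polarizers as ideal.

Unpolarized light through the first polarizer → I₁ = 559 mW/2 = 279.5 mW, polarized at 52°.
I₂ = I₁ · cos²(77°) = 279.5 · 0.0506 = 14.14 mW.

I ≈ 14.1 mW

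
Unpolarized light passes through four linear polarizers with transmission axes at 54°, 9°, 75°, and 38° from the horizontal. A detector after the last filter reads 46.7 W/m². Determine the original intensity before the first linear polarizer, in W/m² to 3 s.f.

Unpolarized light through the first polarizer → I₁ = ½ I₀, now polarized at 54°.
I₂ = I₁ cos²(9° − 54°) = 0.5 I₀ · cos²(45°) = 0.25 I₀.
I₃ = I₂ cos²(75° − 9°) = 0.25 I₀ · cos²(66°) = 0.04136 I₀.
I₄ = I₃ cos²(38° − 75°) = 0.04136 I₀ · cos²(37°) = 0.02638 I₀.
So 46.7 W/m² = 0.02638 I₀, giving I₀ = 46.7/0.02638 = 1770 W/m².

I₀ ≈ 1770 W/m²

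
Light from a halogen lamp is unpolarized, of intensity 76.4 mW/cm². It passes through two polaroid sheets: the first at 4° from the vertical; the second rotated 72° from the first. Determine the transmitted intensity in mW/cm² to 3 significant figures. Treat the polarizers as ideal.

Unpolarized light through the first polarizer → I₁ = 76.4 mW/cm²/2 = 38.2 mW/cm², polarized at 4°.
I₂ = I₁ · cos²(72°) = 38.2 · 0.09549 = 3.648 mW/cm².

I ≈ 3.65 mW/cm²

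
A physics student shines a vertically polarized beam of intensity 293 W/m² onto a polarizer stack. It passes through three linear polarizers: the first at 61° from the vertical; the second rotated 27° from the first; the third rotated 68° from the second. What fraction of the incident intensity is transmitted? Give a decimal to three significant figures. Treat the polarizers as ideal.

I/I₀ ≈ 0.0262

By Malus's law, I₁ = 293 W/m² · cos²(61°) = 68.87 W/m².
I₂ = I₁ · cos²(27°) = 68.87 · 0.7939 = 54.67 W/m².
I₃ = I₂ · cos²(68°) = 54.67 · 0.1403 = 7.672 W/m².
Transmitted fraction = 0.02619.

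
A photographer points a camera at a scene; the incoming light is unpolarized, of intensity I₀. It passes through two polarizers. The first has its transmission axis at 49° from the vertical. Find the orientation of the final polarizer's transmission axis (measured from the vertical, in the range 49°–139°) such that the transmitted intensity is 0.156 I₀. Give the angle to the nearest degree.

Unpolarized light through the first polarizer → I₁ = ½ I₀, now polarized at 49°.
Need I₂/I₀ = 0.156, so cos²(θ − 49°) = 0.156 / 0.5 = 0.312.
θ − 49° = arccos(√0.312) = 56.0°, giving θ ≈ 49 + 56.0 = 105.0°.

θ ≈ 105°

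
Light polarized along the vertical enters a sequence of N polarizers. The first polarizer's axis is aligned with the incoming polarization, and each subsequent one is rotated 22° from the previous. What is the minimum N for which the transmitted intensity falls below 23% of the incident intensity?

First polarizer is aligned with the polarization: full transmission.
Each further stage multiplies by cos²(22°) = 0.8597.
After N polarizers: T = 0.8597^(N−1). Require T < 0.23 ⇒ N−1 > ln(0.23)/ln(0.8597) = 9.72, so N−1 ≥ 10 and N = 11.
Check: N=11 gives T = 0.2205 < 0.23; N=10 gives T = 0.2564.

N = 11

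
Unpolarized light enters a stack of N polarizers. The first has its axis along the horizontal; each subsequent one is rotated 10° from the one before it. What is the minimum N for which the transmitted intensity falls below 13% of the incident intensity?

First polarizer halves the unpolarized light: factor 1/2.
Each further stage multiplies by cos²(10°) = 0.9698.
After N polarizers: T = 0.5·0.9698^(N−1). Require T < 0.13 ⇒ N−1 > ln(0.13/0.5)/ln(0.9698) = 44.00, so N−1 ≥ 44 and N = 45.
Check: N=45 gives T = 0.13 < 0.13; N=44 gives T = 0.134.

N = 45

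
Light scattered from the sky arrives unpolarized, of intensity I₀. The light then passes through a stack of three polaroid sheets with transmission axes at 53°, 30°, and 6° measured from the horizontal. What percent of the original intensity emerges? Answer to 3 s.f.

≈ 35.4%

Unpolarized light through the first polarizer → I₁ = ½ I₀, now polarized at 53°.
I₂ = I₁ cos²(30° − 53°) = 0.5 I₀ · cos²(23°) = 0.4237 I₀.
I₃ = I₂ cos²(6° − 30°) = 0.4237 I₀ · cos²(24°) = 0.3536 I₀.
That is 35.36% of the incident intensity.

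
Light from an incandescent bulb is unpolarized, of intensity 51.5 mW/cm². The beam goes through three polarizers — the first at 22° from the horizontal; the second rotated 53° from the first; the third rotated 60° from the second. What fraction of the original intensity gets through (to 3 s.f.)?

Unpolarized light through the first polarizer → I₁ = 51.5 mW/cm²/2 = 25.75 mW/cm², polarized at 22°.
I₂ = I₁ · cos²(53°) = 25.75 · 0.3622 = 9.326 mW/cm².
I₃ = I₂ · cos²(60°) = 9.326 · 0.25 = 2.332 mW/cm².
Transmitted fraction = 0.04527.

I/I₀ ≈ 0.0453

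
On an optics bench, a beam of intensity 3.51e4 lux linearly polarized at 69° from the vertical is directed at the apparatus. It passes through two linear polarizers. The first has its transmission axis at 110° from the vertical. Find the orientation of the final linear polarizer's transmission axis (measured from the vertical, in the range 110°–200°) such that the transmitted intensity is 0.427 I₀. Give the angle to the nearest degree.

θ ≈ 140°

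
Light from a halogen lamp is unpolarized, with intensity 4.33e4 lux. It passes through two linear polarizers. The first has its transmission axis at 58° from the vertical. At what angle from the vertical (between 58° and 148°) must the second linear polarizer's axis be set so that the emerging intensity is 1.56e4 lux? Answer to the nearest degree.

Unpolarized light through the first polarizer → I₁ = ½ I₀, now polarized at 58°.
Target fraction: 1.56e4 / 4.33e4 lux = 0.3603 of I₀.
Need I₂/I₀ = 0.3603, so cos²(θ − 58°) = 0.3603 / 0.5 = 0.7206.
θ − 58° = arccos(√0.7206) = 31.9°, giving θ ≈ 58 + 31.9 = 89.9°.

θ ≈ 90°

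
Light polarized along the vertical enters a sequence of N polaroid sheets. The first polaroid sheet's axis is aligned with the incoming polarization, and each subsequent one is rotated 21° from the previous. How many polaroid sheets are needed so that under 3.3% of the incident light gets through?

N = 26

First polarizer is aligned with the polarization: full transmission.
Each further stage multiplies by cos²(21°) = 0.8716.
After N polarizers: T = 0.8716^(N−1). Require T < 0.033 ⇒ N−1 > ln(0.033)/ln(0.8716) = 24.82, so N−1 ≥ 25 and N = 26.
Check: N=26 gives T = 0.03218 < 0.033; N=25 gives T = 0.03692.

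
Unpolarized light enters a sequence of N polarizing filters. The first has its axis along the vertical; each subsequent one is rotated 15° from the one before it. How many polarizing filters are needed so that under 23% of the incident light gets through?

N = 13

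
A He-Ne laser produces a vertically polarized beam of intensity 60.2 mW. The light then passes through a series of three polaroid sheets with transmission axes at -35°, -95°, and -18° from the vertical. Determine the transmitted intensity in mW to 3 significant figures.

I ≈ 0.511 mW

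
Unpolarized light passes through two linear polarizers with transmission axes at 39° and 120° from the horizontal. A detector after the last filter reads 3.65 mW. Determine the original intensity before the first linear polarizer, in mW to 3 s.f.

I₀ ≈ 298 mW

Unpolarized light through the first polarizer → I₁ = ½ I₀, now polarized at 39°.
I₂ = I₁ cos²(120° − 39°) = 0.5 I₀ · cos²(81°) = 0.01224 I₀.
So 3.65 mW = 0.01224 I₀, giving I₀ = 3.65/0.01224 = 298.3 mW.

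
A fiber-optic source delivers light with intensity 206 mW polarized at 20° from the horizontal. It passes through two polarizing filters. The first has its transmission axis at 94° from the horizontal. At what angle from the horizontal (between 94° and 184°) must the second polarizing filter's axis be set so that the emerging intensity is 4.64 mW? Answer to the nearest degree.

θ ≈ 151°

By Malus's law, I₁ = I₀ cos²(94° − 20°) = I₀ cos²(74°) = 0.07598 I₀.
Target fraction: 4.64 / 206 mW = 0.02252 of I₀.
Need I₂/I₀ = 0.02252, so cos²(θ − 94°) = 0.02252 / 0.07598 = 0.2965.
θ − 94° = arccos(√0.2965) = 57.0°, giving θ ≈ 94 + 57.0 = 151.0°.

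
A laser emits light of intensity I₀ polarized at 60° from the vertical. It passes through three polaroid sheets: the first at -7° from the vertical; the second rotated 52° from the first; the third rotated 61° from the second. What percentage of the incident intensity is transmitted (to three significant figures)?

By Malus's law, I₁ = I₀ cos²(-7° − 60°) = I₀ cos²(67°) = 0.1527 I₀.
I₂ = I₁ cos²(52°) = 0.1527 · 0.379 I₀ = 0.05787 I₀.
I₃ = I₂ cos²(61°) = 0.05787 · 0.235 I₀ = 0.0136 I₀.
That is 1.36% of the incident intensity.

≈ 1.36%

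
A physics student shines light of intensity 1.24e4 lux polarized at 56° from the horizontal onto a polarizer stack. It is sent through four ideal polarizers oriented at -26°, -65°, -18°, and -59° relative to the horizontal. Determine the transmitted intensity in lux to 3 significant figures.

I₁ = 1.24e4 lux · cos²(82°) = 240.2 lux.
I₂ = I₁ · cos²(39°) = 240.2 · 0.604 = 145.1 lux.
I₃ = I₂ · cos²(47°) = 145.1 · 0.4651 = 67.47 lux.
I₄ = I₃ · cos²(41°) = 67.47 · 0.5696 = 38.43 lux.

I ≈ 38.4 lux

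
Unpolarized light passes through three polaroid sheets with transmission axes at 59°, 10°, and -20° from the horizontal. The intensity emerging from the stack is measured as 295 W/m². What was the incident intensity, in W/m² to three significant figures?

Unpolarized light through the first polarizer → I₁ = ½ I₀, now polarized at 59°.
I₂ = I₁ cos²(10° − 59°) = 0.5 I₀ · cos²(49°) = 0.2152 I₀.
I₃ = I₂ cos²(-20° − 10°) = 0.2152 I₀ · cos²(30°) = 0.1614 I₀.
So 295 W/m² = 0.1614 I₀, giving I₀ = 295/0.1614 = 1828 W/m².

I₀ ≈ 1830 W/m²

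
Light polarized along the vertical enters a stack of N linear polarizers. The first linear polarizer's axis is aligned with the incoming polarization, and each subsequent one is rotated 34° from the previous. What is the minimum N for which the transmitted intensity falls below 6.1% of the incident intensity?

First polarizer is aligned with the polarization: full transmission.
Each further stage multiplies by cos²(34°) = 0.6873.
After N polarizers: T = 0.6873^(N−1). Require T < 0.061 ⇒ N−1 > ln(0.061)/ln(0.6873) = 7.46, so N−1 ≥ 8 and N = 9.
Check: N=9 gives T = 0.0498 < 0.061; N=8 gives T = 0.07245.

N = 9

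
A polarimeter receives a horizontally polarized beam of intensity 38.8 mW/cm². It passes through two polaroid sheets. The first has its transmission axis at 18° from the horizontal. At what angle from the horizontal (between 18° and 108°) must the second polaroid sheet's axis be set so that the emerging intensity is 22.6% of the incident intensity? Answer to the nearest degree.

By Malus's law, I₁ = I₀ cos²(18° − 0°) = I₀ cos²(18°) = 0.9045 I₀.
Need I₂/I₀ = 0.226, so cos²(θ − 18°) = 0.226 / 0.9045 = 0.2499.
θ − 18° = arccos(√0.2499) = 60.0°, giving θ ≈ 18 + 60.0 = 78.0°.

θ ≈ 78°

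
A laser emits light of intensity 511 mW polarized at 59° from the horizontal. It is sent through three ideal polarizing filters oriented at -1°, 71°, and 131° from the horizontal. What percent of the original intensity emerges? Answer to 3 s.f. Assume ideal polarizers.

≈ 0.597%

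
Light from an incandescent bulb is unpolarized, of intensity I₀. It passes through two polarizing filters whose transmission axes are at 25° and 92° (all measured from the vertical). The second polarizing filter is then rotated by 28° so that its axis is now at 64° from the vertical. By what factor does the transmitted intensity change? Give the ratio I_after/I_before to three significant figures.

Before rotation:
Unpolarized light through the first polarizer → I₁ = ½ I₀, now polarized at 25°.
I₂ = I₁ cos²(92° − 25°) = 0.5 I₀ · cos²(67°) = 0.07634 I₀.
After rotation:
Unpolarized light through the first polarizer → I₁ = ½ I₀, now polarized at 25°.
I₂ = I₁ cos²(64° − 25°) = 0.5 I₀ · cos²(39°) = 0.302 I₀.
Ratio = 0.302 / 0.07634 = 3.956.

I_new/I_old ≈ 3.96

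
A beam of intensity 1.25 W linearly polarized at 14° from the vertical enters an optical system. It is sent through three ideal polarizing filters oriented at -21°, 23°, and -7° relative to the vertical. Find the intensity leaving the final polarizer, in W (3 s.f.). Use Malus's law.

I ≈ 0.326 W

By Malus's law, I₁ = 1.25 W · cos²(35°) = 0.8388 W.
I₂ = I₁ · cos²(44°) = 0.8388 · 0.5174 = 0.434 W.
I₃ = I₂ · cos²(30°) = 0.434 · 0.75 = 0.3255 W.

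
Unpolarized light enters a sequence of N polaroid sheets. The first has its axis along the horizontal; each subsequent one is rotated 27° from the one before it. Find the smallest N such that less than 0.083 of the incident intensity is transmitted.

N = 9

First polarizer halves the unpolarized light: factor 1/2.
Each further stage multiplies by cos²(27°) = 0.7939.
After N polarizers: T = 0.5·0.7939^(N−1). Require T < 0.083 ⇒ N−1 > ln(0.083/0.5)/ln(0.7939) = 7.78, so N−1 ≥ 8 and N = 9.
Check: N=9 gives T = 0.0789 < 0.083; N=8 gives T = 0.09938.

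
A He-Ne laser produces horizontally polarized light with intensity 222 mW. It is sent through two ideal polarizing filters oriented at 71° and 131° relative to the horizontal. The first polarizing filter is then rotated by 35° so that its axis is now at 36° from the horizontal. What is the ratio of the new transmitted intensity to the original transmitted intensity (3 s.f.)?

Before rotation:
I₁ = I₀ cos²(71° − 0°) = I₀ cos²(71°) = 0.106 I₀.
I₂ = I₁ cos²(131° − 71°) = 0.106 I₀ · cos²(60°) = 0.0265 I₀.
After rotation:
I₁ = I₀ cos²(36° − 0°) = I₀ cos²(36°) = 0.6545 I₀.
Angle between axes 1 and 2: 85°. I₂ = 0.6545 I₀ · cos²(85°) = 0.004972 I₀.
Ratio = 0.004972 / 0.0265 = 0.1876.

I_new/I_old ≈ 0.188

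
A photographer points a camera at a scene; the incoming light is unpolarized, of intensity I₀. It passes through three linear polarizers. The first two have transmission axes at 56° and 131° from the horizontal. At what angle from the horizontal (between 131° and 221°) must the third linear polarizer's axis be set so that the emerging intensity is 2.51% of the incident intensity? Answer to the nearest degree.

θ ≈ 161°

Unpolarized light through the first polarizer → I₁ = ½ I₀, now polarized at 56°.
I₂ = I₁ cos²(131° − 56°) = 0.5 I₀ · cos²(75°) = 0.03349 I₀.
Need I₃/I₀ = 0.0251, so cos²(θ − 131°) = 0.0251 / 0.03349 = 0.7494.
θ − 131° = arccos(√0.7494) = 30.0°, giving θ ≈ 131 + 30.0 = 161.0°.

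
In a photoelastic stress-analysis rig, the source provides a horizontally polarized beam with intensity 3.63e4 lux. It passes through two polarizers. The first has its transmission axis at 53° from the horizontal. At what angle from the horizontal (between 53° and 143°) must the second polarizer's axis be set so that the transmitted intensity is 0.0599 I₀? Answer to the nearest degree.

θ ≈ 119°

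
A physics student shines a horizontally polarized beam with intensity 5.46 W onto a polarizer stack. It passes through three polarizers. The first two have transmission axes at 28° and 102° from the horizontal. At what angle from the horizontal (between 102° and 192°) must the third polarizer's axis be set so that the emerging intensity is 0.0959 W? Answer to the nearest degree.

I₁ = I₀ cos²(28° − 0°) = I₀ cos²(28°) = 0.7796 I₀.
I₂ = I₁ cos²(102° − 28°) = 0.7796 I₀ · cos²(74°) = 0.05923 I₀.
Target fraction: 0.0959 / 5.46 W = 0.01756 of I₀.
Need I₃/I₀ = 0.01756, so cos²(θ − 102°) = 0.01756 / 0.05923 = 0.2965.
θ − 102° = arccos(√0.2965) = 57.0°, giving θ ≈ 102 + 57.0 = 159.0°.

θ ≈ 159°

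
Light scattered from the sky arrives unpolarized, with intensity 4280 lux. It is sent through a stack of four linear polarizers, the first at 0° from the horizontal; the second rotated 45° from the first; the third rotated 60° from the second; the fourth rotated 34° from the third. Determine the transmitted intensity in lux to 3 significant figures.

Unpolarized light through the first polarizer → I₁ = 4280 lux/2 = 2140 lux, polarized at 0°.
I₂ = I₁ · cos²(45°) = 2140 · 0.5 = 1070 lux.
I₃ = I₂ · cos²(60°) = 1070 · 0.25 = 267.5 lux.
I₄ = I₃ · cos²(34°) = 267.5 · 0.6873 = 183.9 lux.

I ≈ 184 lux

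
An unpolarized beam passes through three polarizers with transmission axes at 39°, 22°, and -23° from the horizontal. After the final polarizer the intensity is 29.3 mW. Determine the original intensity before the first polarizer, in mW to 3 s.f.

I₀ ≈ 128 mW

Unpolarized light through the first polarizer → I₁ = ½ I₀, now polarized at 39°.
I₂ = I₁ cos²(22° − 39°) = 0.5 I₀ · cos²(17°) = 0.4573 I₀.
I₃ = I₂ cos²(-23° − 22°) = 0.4573 I₀ · cos²(45°) = 0.2286 I₀.
So 29.3 mW = 0.2286 I₀, giving I₀ = 29.3/0.2286 = 128.2 mW.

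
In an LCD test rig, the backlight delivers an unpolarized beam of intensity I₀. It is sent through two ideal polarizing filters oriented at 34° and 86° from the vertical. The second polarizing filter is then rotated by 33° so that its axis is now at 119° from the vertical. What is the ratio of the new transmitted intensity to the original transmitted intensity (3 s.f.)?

Before rotation:
Unpolarized light through the first polarizer → I₁ = ½ I₀, now polarized at 34°.
I₂ = I₁ cos²(86° − 34°) = 0.5 I₀ · cos²(52°) = 0.1895 I₀.
After rotation:
Unpolarized light through the first polarizer → I₁ = ½ I₀, now polarized at 34°.
I₂ = I₁ cos²(119° − 34°) = 0.5 I₀ · cos²(85°) = 0.003798 I₀.
Ratio = 0.003798 / 0.1895 = 0.02004.

I_new/I_old ≈ 0.0200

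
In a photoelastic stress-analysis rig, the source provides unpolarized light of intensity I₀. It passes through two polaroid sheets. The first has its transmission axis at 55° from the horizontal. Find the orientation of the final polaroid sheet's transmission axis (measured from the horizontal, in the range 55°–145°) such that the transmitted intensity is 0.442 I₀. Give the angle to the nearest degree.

Unpolarized light through the first polarizer → I₁ = ½ I₀, now polarized at 55°.
Need I₂/I₀ = 0.442, so cos²(θ − 55°) = 0.442 / 0.5 = 0.884.
θ − 55° = arccos(√0.884) = 19.9°, giving θ ≈ 55 + 19.9 = 74.9°.

θ ≈ 75°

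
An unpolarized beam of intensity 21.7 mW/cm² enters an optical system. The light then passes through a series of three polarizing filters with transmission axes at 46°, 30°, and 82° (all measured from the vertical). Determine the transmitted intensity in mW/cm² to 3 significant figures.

I ≈ 3.80 mW/cm²

Unpolarized light through the first polarizer → I₁ = 21.7 mW/cm²/2 = 10.85 mW/cm², polarized at 46°.
I₂ = I₁ · cos²(16°) = 10.85 · 0.924 = 10.03 mW/cm².
I₃ = I₂ · cos²(52°) = 10.03 · 0.379 = 3.8 mW/cm².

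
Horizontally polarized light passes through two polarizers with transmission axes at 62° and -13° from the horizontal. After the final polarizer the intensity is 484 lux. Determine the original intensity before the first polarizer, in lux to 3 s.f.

I₀ ≈ 3.28e4 lux

By Malus's law, I₁ = I₀ cos²(62° − 0°) = I₀ cos²(62°) = 0.2204 I₀.
I₂ = I₁ cos²(-13° − 62°) = 0.2204 I₀ · cos²(75°) = 0.01476 I₀.
So 484 lux = 0.01476 I₀, giving I₀ = 484/0.01476 = 3.278e+04 lux.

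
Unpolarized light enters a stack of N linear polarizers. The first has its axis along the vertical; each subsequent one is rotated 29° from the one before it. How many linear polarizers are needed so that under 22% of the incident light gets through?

N = 5

First polarizer halves the unpolarized light: factor 1/2.
Each further stage multiplies by cos²(29°) = 0.765.
After N polarizers: T = 0.5·0.765^(N−1). Require T < 0.22 ⇒ N−1 > ln(0.22/0.5)/ln(0.765) = 3.06, so N−1 ≥ 4 and N = 5.
Check: N=5 gives T = 0.1712 < 0.22; N=4 gives T = 0.2238.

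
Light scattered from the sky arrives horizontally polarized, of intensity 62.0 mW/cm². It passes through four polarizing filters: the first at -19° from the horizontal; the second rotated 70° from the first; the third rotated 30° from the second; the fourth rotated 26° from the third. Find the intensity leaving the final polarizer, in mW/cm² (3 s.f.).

I ≈ 3.93 mW/cm²

I₁ = 62.0 mW/cm² · cos²(19°) = 55.43 mW/cm².
I₂ = I₁ · cos²(70°) = 55.43 · 0.117 = 6.484 mW/cm².
I₃ = I₂ · cos²(30°) = 6.484 · 0.75 = 4.863 mW/cm².
I₄ = I₃ · cos²(26°) = 4.863 · 0.8078 = 3.928 mW/cm².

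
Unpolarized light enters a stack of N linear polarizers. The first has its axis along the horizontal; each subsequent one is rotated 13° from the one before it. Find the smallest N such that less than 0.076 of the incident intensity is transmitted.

First polarizer halves the unpolarized light: factor 1/2.
Each further stage multiplies by cos²(13°) = 0.9494.
After N polarizers: T = 0.5·0.9494^(N−1). Require T < 0.076 ⇒ N−1 > ln(0.076/0.5)/ln(0.9494) = 36.28, so N−1 ≥ 37 and N = 38.
Check: N=38 gives T = 0.07321 < 0.076; N=37 gives T = 0.07711.

N = 38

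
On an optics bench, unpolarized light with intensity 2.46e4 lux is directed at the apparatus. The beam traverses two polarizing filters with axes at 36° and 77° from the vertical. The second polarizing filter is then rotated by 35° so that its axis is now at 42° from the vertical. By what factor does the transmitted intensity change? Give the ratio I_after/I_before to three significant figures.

I_new/I_old ≈ 1.74

Before rotation:
Unpolarized light through the first polarizer → I₁ = ½ I₀, now polarized at 36°.
I₂ = I₁ cos²(77° − 36°) = 0.5 I₀ · cos²(41°) = 0.2848 I₀.
After rotation:
Unpolarized light through the first polarizer → I₁ = ½ I₀, now polarized at 36°.
I₂ = I₁ cos²(42° − 36°) = 0.5 I₀ · cos²(6°) = 0.4945 I₀.
Ratio = 0.4945 / 0.2848 = 1.736.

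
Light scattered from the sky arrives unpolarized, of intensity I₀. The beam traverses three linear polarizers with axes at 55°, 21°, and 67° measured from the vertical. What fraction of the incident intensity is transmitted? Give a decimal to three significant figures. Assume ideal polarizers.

≈ 0.166 I₀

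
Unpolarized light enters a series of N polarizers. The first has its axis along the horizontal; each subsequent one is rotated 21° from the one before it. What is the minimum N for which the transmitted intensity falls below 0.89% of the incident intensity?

First polarizer halves the unpolarized light: factor 1/2.
Each further stage multiplies by cos²(21°) = 0.8716.
After N polarizers: T = 0.5·0.8716^(N−1). Require T < 0.0089 ⇒ N−1 > ln(0.0089/0.5)/ln(0.8716) = 29.31, so N−1 ≥ 30 and N = 31.
Check: N=31 gives T = 0.008092 < 0.0089; N=30 gives T = 0.009285.

N = 31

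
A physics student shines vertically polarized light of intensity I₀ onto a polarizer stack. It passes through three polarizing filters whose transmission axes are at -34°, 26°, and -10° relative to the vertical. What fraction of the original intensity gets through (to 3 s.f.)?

I₁ = I₀ cos²(-34° − 0°) = I₀ cos²(34°) = 0.6873 I₀.
I₂ = I₁ cos²(26° + 34°) = 0.6873 I₀ · cos²(60°) = 0.1718 I₀.
I₃ = I₂ cos²(-10° − 26°) = 0.1718 I₀ · cos²(36°) = 0.1125 I₀.
Transmitted fraction = 0.1125.

≈ 0.112 I₀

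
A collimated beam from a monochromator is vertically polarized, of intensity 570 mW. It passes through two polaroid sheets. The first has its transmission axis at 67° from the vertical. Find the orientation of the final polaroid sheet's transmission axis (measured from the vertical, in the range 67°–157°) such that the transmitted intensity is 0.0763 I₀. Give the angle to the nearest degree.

By Malus's law, I₁ = I₀ cos²(67° − 0°) = I₀ cos²(67°) = 0.1527 I₀.
Need I₂/I₀ = 0.0763, so cos²(θ − 67°) = 0.0763 / 0.1527 = 0.4998.
θ − 67° = arccos(√0.4998) = 45.0°, giving θ ≈ 67 + 45.0 = 112.0°.

θ ≈ 112°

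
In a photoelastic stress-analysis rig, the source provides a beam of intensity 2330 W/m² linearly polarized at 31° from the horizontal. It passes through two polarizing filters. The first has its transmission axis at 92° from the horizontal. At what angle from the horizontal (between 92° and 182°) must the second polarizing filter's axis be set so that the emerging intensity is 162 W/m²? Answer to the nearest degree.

θ ≈ 149°

I₁ = I₀ cos²(92° − 31°) = I₀ cos²(61°) = 0.235 I₀.
Target fraction: 162 / 2330 W/m² = 0.06953 of I₀.
Need I₂/I₀ = 0.06953, so cos²(θ − 92°) = 0.06953 / 0.235 = 0.2958.
θ − 92° = arccos(√0.2958) = 57.1°, giving θ ≈ 92 + 57.1 = 149.1°.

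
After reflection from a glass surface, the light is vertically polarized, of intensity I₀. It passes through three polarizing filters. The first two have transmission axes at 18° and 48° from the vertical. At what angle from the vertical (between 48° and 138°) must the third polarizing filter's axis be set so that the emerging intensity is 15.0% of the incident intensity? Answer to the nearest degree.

θ ≈ 110°

By Malus's law, I₁ = I₀ cos²(18° − 0°) = I₀ cos²(18°) = 0.9045 I₀.
I₂ = I₁ cos²(48° − 18°) = 0.9045 I₀ · cos²(30°) = 0.6784 I₀.
Need I₃/I₀ = 0.15, so cos²(θ − 48°) = 0.15 / 0.6784 = 0.2211.
θ − 48° = arccos(√0.2211) = 62.0°, giving θ ≈ 48 + 62.0 = 110.0°.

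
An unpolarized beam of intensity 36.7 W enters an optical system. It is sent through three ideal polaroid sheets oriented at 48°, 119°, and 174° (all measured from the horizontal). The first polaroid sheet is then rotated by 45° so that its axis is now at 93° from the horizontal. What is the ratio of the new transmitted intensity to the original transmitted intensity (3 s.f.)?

Before rotation:
Unpolarized light through the first polarizer → I₁ = ½ I₀, now polarized at 48°.
I₂ = I₁ cos²(119° − 48°) = 0.5 I₀ · cos²(71°) = 0.053 I₀.
I₃ = I₂ cos²(174° − 119°) = 0.053 I₀ · cos²(55°) = 0.01744 I₀.
After rotation:
Unpolarized light through the first polarizer → I₁ = ½ I₀, now polarized at 93°.
I₂ = I₁ cos²(119° − 93°) = 0.5 I₀ · cos²(26°) = 0.4039 I₀.
I₃ = I₂ cos²(174° − 119°) = 0.4039 I₀ · cos²(55°) = 0.1329 I₀.
Ratio = 0.1329 / 0.01744 = 7.621.

I_new/I_old ≈ 7.62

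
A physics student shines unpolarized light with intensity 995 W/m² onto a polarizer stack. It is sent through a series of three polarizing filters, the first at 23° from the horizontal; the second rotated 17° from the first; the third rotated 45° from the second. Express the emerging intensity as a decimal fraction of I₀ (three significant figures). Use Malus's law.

Unpolarized light through the first polarizer → I₁ = 995 W/m²/2 = 497.5 W/m², polarized at 23°.
I₂ = I₁ · cos²(17°) = 497.5 · 0.9145 = 455 W/m².
I₃ = I₂ · cos²(45°) = 455 · 0.5 = 227.5 W/m².
Transmitted fraction = 0.2286.

I/I₀ ≈ 0.229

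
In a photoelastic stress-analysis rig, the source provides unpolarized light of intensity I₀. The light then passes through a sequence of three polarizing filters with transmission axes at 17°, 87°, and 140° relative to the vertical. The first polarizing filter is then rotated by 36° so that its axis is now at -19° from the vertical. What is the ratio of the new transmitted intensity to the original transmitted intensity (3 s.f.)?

Before rotation:
Unpolarized light through the first polarizer → I₁ = ½ I₀, now polarized at 17°.
I₂ = I₁ cos²(87° − 17°) = 0.5 I₀ · cos²(70°) = 0.05849 I₀.
I₃ = I₂ cos²(140° − 87°) = 0.05849 I₀ · cos²(53°) = 0.02118 I₀.
After rotation:
Unpolarized light through the first polarizer → I₁ = ½ I₀, now polarized at -19°.
Angle between axes 1 and 2: 74°. I₂ = 0.5 I₀ · cos²(74°) = 0.03799 I₀.
I₃ = I₂ cos²(140° − 87°) = 0.03799 I₀ · cos²(53°) = 0.01376 I₀.
Ratio = 0.01376 / 0.02118 = 0.6495.

I_new/I_old ≈ 0.649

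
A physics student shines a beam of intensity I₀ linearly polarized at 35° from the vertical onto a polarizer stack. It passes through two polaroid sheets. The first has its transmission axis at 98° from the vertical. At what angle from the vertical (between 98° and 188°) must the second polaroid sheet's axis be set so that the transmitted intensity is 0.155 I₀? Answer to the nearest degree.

θ ≈ 128°

I₁ = I₀ cos²(98° − 35°) = I₀ cos²(63°) = 0.2061 I₀.
Need I₂/I₀ = 0.155, so cos²(θ − 98°) = 0.155 / 0.2061 = 0.752.
θ − 98° = arccos(√0.752) = 29.9°, giving θ ≈ 98 + 29.9 = 127.9°.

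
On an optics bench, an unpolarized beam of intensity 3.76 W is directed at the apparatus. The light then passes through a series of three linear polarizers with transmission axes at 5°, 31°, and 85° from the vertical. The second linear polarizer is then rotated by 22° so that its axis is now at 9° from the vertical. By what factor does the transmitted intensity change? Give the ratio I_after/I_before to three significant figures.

I_new/I_old ≈ 0.209

Before rotation:
Unpolarized light through the first polarizer → I₁ = ½ I₀, now polarized at 5°.
I₂ = I₁ cos²(31° − 5°) = 0.5 I₀ · cos²(26°) = 0.4039 I₀.
I₃ = I₂ cos²(85° − 31°) = 0.4039 I₀ · cos²(54°) = 0.1395 I₀.
After rotation:
Unpolarized light through the first polarizer → I₁ = ½ I₀, now polarized at 5°.
I₂ = I₁ cos²(9° − 5°) = 0.5 I₀ · cos²(4°) = 0.4976 I₀.
I₃ = I₂ cos²(85° − 9°) = 0.4976 I₀ · cos²(76°) = 0.02912 I₀.
Ratio = 0.02912 / 0.1395 = 0.2087.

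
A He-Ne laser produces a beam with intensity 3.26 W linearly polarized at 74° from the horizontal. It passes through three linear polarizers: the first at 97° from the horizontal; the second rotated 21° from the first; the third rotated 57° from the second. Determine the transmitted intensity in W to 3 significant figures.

By Malus's law, I₁ = 3.26 W · cos²(23°) = 2.762 W.
I₂ = I₁ · cos²(21°) = 2.762 · 0.8716 = 2.408 W.
I₃ = I₂ · cos²(57°) = 2.408 · 0.2966 = 0.7142 W.

I ≈ 0.714 W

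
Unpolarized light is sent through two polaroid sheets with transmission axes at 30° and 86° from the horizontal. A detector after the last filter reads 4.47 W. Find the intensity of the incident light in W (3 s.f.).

I₀ ≈ 28.6 W

Unpolarized light through the first polarizer → I₁ = ½ I₀, now polarized at 30°.
I₂ = I₁ cos²(86° − 30°) = 0.5 I₀ · cos²(56°) = 0.1563 I₀.
So 4.47 W = 0.1563 I₀, giving I₀ = 4.47/0.1563 = 28.59 W.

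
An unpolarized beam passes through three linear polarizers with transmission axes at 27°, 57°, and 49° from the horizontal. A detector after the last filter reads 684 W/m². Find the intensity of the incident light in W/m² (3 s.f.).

I₀ ≈ 1860 W/m²

Unpolarized light through the first polarizer → I₁ = ½ I₀, now polarized at 27°.
I₂ = I₁ cos²(57° − 27°) = 0.5 I₀ · cos²(30°) = 0.375 I₀.
I₃ = I₂ cos²(49° − 57°) = 0.375 I₀ · cos²(8°) = 0.3677 I₀.
So 684 W/m² = 0.3677 I₀, giving I₀ = 684/0.3677 = 1860 W/m².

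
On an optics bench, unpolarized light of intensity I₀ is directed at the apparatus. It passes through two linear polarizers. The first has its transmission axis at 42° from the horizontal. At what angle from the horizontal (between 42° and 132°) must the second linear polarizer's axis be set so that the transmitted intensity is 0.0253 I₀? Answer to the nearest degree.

Unpolarized light through the first polarizer → I₁ = ½ I₀, now polarized at 42°.
Need I₂/I₀ = 0.0253, so cos²(θ − 42°) = 0.0253 / 0.5 = 0.0506.
θ − 42° = arccos(√0.0506) = 77.0°, giving θ ≈ 42 + 77.0 = 119.0°.

θ ≈ 119°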